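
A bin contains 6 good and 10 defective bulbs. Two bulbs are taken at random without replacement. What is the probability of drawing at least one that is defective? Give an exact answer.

P(no defective) = 6/16 × 5/15 = 30/240 = 1/8.
P(at least one) = 1 − 1/8 = 7/8.

7/8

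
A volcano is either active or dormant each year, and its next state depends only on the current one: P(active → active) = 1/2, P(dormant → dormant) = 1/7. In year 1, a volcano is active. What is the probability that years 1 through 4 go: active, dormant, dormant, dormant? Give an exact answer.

1/98

Year 1 is given. For each transition, use the conditional probability from the current state:
P(dormant | active) = 1/2; P(dormant | dormant) = 1/7; P(dormant | dormant) = 1/7.
P = 1/2 × 1/7 × 1/7 = 1/98.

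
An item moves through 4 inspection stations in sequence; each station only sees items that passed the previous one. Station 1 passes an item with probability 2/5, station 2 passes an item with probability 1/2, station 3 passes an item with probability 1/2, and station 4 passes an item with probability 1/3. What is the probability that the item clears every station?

1/30

Each stage is reached only if all earlier stages succeed, so
P = 2/5 × 1/2 × 1/2 × 1/3 = 2/60 = 1/30.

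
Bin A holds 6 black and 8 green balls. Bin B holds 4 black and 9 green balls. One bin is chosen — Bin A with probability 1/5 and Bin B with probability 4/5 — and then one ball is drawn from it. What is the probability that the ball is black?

From Bin A: P(black) = 6/14.
From Bin B: P(black) = 4/13.
Total probability = (1/5)(6/14) + (4/5)(4/13) = 151/455.

151/455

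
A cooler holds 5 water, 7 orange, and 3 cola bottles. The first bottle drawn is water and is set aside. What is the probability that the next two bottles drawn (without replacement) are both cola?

With the first bottle removed, 3 cola remain out of 14.
P = 3/14 × 2/13 = 6/182 = 3/91.

3/91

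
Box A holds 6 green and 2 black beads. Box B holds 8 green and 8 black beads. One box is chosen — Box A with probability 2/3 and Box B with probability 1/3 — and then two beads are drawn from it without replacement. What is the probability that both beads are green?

From Box A: P(both green) = (6/8)(5/7) = 15/28.
From Box B: P(both green) = (8/16)(7/15) = 7/30.
Total probability = (2/3)(15/28) + (1/3)(7/30) = 137/315.

137/315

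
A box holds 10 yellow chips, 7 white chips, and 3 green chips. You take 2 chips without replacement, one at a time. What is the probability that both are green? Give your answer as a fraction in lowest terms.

P(every draw is green) = 3/20 × 2/19 = 6/380 = 3/190.

3/190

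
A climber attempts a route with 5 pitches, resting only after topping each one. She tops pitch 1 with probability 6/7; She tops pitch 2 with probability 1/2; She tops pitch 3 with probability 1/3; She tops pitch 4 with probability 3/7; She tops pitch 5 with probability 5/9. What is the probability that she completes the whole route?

5/147

The events are sequential, so multiply the conditional probabilities:
P = 6/7 × 1/2 × 1/3 × 3/7 × 5/9 = 90/2646 = 5/147.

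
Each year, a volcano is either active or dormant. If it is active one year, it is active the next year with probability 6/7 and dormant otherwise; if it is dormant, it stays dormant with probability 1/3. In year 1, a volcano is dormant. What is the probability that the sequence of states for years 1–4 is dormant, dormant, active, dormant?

Year 1 is given. For each transition, use the conditional probability from the current state:
P(dormant | dormant) = 1/3; P(active | dormant) = 2/3; P(dormant | active) = 1/7.
P = 1/3 × 2/3 × 1/7 = 2/63.

2/63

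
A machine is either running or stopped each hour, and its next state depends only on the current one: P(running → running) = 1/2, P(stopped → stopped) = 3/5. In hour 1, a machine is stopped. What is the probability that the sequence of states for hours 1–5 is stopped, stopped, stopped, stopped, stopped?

Hour 1 is given. For each transition, use the conditional probability from the current state:
P(stopped | stopped) = 3/5; P(stopped | stopped) = 3/5; P(stopped | stopped) = 3/5; P(stopped | stopped) = 3/5.
P = 3/5 × 3/5 × 3/5 × 3/5 = 81/625.

81/625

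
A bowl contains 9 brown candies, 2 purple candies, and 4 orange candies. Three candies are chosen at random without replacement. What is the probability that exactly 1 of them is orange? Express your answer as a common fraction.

44/91

One ordering (orange drawn first) has probability 4/15 × 11/14 × 10/13 = 440/2730 = 44/273.
There are C(3,1) = 3 such orderings, each equally likely, so P = 3 × 44/273 = 44/91.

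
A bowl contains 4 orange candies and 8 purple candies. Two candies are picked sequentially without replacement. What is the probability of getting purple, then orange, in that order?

8/33

Chain rule:
P = 8/12 × 4/11 = 32/132 = 8/33.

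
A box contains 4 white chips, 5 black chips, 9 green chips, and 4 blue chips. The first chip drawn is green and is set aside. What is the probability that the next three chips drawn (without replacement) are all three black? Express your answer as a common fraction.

1/133

With the first chip removed, 5 black remain out of 21.
P = 5/21 × 4/20 × 3/19 = 60/7980 = 1/133.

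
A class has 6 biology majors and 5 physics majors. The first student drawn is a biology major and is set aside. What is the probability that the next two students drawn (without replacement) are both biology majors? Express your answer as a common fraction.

2/9

With the first student removed, 5 biology majors remain out of 10.
P = 5/10 × 4/9 = 20/90 = 2/9.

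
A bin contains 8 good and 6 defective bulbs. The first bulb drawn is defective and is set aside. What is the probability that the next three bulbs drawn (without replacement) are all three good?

After the first draw, 8 of the remaining 13 bulbs are good.
P = 8/13 × 7/12 × 6/11 = 336/1716 = 28/143.

28/143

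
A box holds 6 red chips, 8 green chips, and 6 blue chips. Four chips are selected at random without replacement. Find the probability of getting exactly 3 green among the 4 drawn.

224/1615

One ordering (green drawn first) has probability 8/20 × 7/19 × 6/18 × 12/17 = 4032/116280 = 56/1615.
There are C(4,3) = 4 such orderings, each equally likely, so P = 4 × 56/1615 = 224/1615.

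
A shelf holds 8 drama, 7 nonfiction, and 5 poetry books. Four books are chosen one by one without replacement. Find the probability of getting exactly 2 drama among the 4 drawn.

616/1615

One ordering (drama drawn first) has probability 8/20 × 7/19 × 12/18 × 11/17 = 7392/116280 = 308/4845.
There are C(4,2) = 6 such orderings, each equally likely, so P = 6 × 308/4845 = 616/1615.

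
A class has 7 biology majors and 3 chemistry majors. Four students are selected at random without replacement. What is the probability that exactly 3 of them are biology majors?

1/2

One ordering (biology majors drawn first) has probability 7/10 × 6/9 × 5/8 × 3/7 = 630/5040 = 1/8.
There are C(4,3) = 4 such orderings, each equally likely, so P = 4 × 1/8 = 1/2.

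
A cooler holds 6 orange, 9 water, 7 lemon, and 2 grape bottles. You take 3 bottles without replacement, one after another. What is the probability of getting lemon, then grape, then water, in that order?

Each draw changes the counts, so multiply the conditional probabilities along the sequence:
P = 7/24 × 2/23 × 9/22 = 126/12144 = 21/2024.

21/2024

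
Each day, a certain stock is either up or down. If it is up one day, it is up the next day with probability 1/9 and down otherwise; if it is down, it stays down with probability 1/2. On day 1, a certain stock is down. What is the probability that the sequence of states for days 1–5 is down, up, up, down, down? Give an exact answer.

Day 1 is given. For each transition, use the conditional probability from the current state:
P(up | down) = 1/2; P(up | up) = 1/9; P(down | up) = 8/9; P(down | down) = 1/2.
P = 1/2 × 1/9 × 8/9 × 1/2 = 8/324 = 2/81.

2/81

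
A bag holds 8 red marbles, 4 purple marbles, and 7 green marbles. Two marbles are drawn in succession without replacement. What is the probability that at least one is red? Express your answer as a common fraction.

116/171

P(no red) = 11/19 × 10/18 = 110/342 = 55/171.
P(at least one) = 1 − 55/171 = 116/171.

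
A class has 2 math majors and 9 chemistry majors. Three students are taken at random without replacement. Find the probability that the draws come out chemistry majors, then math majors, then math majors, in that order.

Multiply the probability of each draw given the previous ones:
P = 9/11 × 2/10 × 1/9 = 18/990 = 1/55.

1/55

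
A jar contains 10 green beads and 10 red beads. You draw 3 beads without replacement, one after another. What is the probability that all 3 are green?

P(all green) = 10/20 × 9/19 × 8/18 = 720/6840 = 2/19.

2/19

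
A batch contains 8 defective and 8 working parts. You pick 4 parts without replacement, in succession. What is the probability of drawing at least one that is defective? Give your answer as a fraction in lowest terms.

25/26

P(no defective) = 8/16 × 7/15 × 6/14 × 5/13 = 1680/43680 = 1/26.
P(at least one) = 1 − 1/26 = 25/26.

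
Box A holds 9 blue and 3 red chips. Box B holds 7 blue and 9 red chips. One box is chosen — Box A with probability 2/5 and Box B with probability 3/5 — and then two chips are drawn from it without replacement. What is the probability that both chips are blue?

From Box A: P(both blue) = (9/12)(8/11) = 6/11.
From Box B: P(both blue) = (7/16)(6/15) = 7/40.
Total probability = (2/5)(6/11) + (3/5)(7/40) = 711/2200.

711/2200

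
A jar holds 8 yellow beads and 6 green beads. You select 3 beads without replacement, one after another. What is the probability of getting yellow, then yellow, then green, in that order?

Chain rule:
P = 8/14 × 7/13 × 6/12 = 336/2184 = 2/13.

2/13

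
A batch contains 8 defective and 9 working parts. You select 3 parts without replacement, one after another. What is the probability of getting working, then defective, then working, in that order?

12/85

Each draw changes the counts, so multiply the conditional probabilities along the sequence:
P = 9/17 × 8/16 × 8/15 = 576/4080 = 12/85.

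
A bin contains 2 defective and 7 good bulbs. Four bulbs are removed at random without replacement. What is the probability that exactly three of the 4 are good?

One ordering (good drawn first) has probability 7/9 × 6/8 × 5/7 × 2/6 = 420/3024 = 5/36.
There are C(4,3) = 4 such orderings, each equally likely, so P = 4 × 5/36 = 5/9.

5/9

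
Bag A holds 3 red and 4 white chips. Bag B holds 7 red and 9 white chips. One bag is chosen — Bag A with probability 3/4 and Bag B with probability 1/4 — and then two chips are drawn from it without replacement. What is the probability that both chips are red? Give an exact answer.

From Bag A: P(both red) = (3/7)(2/6) = 1/7.
From Bag B: P(both red) = (7/16)(6/15) = 7/40.
Total probability = (3/4)(1/7) + (1/4)(7/40) = 169/1120.

169/1120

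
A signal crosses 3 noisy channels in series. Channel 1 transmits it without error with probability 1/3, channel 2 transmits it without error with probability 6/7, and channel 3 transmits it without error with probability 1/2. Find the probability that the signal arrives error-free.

1/7

Each stage is reached only if all earlier stages succeed, so
P = 1/3 × 6/7 × 1/2 = 6/42 = 1/7.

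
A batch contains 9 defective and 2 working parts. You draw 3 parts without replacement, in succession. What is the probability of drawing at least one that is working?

27/55

P(no working) = 9/11 × 8/10 × 7/9 = 504/990 = 28/55.
P(at least one) = 1 − 28/55 = 27/55.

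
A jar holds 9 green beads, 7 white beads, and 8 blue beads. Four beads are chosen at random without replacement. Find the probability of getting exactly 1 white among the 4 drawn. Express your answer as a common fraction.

340/759

One ordering (white drawn first) has probability 7/24 × 17/23 × 16/22 × 15/21 = 28560/255024 = 85/759.
There are C(4,1) = 4 such orderings, each equally likely, so P = 4 × 85/759 = 340/759.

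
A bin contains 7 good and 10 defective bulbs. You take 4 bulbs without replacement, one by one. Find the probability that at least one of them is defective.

67/68

P(no defective) = 7/17 × 6/16 × 5/15 × 4/14 = 840/57120 = 1/68.
P(at least one) = 1 − 1/68 = 67/68.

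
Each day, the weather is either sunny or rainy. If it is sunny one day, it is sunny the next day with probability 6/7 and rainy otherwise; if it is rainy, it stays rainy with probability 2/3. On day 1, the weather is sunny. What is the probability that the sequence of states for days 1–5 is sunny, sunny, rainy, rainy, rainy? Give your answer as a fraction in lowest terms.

Day 1 is given. For each transition, use the conditional probability from the current state:
P(sunny | sunny) = 6/7; P(rainy | sunny) = 1/7; P(rainy | rainy) = 2/3; P(rainy | rainy) = 2/3.
P = 6/7 × 1/7 × 2/3 × 2/3 = 24/441 = 8/147.

8/147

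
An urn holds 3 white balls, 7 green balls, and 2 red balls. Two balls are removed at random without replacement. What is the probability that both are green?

7/22

P(all green) = 7/12 × 6/11 = 42/132 = 7/22.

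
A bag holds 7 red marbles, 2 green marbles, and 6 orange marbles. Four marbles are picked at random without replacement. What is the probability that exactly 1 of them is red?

One ordering (red drawn first) has probability 7/15 × 8/14 × 7/13 × 6/12 = 2352/32760 = 14/195.
There are C(4,1) = 4 such orderings, each equally likely, so P = 4 × 14/195 = 56/195.

56/195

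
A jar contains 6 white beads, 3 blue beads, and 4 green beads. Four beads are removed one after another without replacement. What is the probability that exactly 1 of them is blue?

One ordering (blue drawn first) has probability 3/13 × 10/12 × 9/11 × 8/10 = 2160/17160 = 18/143.
There are C(4,1) = 4 such orderings, each equally likely, so P = 4 × 18/143 = 72/143.

72/143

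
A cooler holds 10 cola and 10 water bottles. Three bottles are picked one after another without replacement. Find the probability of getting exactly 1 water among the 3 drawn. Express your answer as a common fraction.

15/38

One ordering (water drawn first) has probability 10/20 × 10/19 × 9/18 = 900/6840 = 5/38.
There are C(3,1) = 3 such orderings, each equally likely, so P = 3 × 5/38 = 15/38.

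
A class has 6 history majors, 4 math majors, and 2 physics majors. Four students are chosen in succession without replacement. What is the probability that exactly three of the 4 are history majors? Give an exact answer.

8/33

One ordering (history majors drawn first) has probability 6/12 × 5/11 × 4/10 × 6/9 = 720/11880 = 2/33.
There are C(4,3) = 4 such orderings, each equally likely, so P = 4 × 2/33 = 8/33.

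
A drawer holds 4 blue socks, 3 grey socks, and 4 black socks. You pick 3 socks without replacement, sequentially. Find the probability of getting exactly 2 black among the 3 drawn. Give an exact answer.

14/55

One ordering (black drawn first) has probability 4/11 × 3/10 × 7/9 = 84/990 = 14/165.
There are C(3,2) = 3 such orderings, each equally likely, so P = 3 × 14/165 = 14/55.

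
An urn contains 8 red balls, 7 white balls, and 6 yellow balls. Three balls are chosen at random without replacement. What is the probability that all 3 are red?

P(all red) = 8/21 × 7/20 × 6/19 = 336/7980 = 4/95.

4/95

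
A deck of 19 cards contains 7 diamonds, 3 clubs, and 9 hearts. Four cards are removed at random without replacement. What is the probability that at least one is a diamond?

P(no diamonds) = 12/19 × 11/18 × 10/17 × 9/16 = 11880/93024 = 165/1292.
P(at least one) = 1 − 165/1292 = 1127/1292.

1127/1292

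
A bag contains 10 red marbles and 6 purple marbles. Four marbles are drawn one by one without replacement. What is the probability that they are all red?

P = 10/16 × 9/15 × 8/14 × 7/13 = 5040/43680 = 3/26.

3/26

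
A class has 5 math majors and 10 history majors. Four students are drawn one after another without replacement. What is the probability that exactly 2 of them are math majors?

One ordering (math majors drawn first) has probability 5/15 × 4/14 × 10/13 × 9/12 = 1800/32760 = 5/91.
There are C(4,2) = 6 such orderings, each equally likely, so P = 6 × 5/91 = 30/91.

30/91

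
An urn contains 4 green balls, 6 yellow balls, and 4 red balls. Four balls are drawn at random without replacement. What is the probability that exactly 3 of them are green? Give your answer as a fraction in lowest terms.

One ordering (green drawn first) has probability 4/14 × 3/13 × 2/12 × 10/11 = 240/24024 = 10/1001.
There are C(4,3) = 4 such orderings, each equally likely, so P = 4 × 10/1001 = 40/1001.

40/1001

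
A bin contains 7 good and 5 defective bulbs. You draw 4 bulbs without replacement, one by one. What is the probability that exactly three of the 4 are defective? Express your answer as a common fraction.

14/99

One ordering (defective drawn first) has probability 5/12 × 4/11 × 3/10 × 7/9 = 420/11880 = 7/198.
There are C(4,3) = 4 such orderings, each equally likely, so P = 4 × 7/198 = 14/99.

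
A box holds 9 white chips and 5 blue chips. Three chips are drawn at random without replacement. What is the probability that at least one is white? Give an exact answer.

177/182

P(no white) = 5/14 × 4/13 × 3/12 = 60/2184 = 5/182.
P(at least one) = 1 − 5/182 = 177/182.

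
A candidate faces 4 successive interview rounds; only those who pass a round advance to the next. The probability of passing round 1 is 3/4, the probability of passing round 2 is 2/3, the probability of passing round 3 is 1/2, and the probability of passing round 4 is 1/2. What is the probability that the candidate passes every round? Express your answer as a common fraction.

The events are sequential, so multiply the conditional probabilities:
P = 3/4 × 2/3 × 1/2 × 1/2 = 6/48 = 1/8.

1/8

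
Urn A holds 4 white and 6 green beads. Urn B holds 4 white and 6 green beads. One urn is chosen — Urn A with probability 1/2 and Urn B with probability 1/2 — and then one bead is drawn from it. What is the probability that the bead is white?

2/5

From Urn A: P(white) = 4/10.
From Urn B: P(white) = 4/10.
Total probability = (1/2)(4/10) + (1/2)(4/10) = 2/5.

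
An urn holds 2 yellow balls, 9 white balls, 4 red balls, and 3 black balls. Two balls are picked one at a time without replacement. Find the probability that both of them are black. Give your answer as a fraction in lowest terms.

1/51

P(all black) = 3/18 × 2/17 = 6/306 = 1/51.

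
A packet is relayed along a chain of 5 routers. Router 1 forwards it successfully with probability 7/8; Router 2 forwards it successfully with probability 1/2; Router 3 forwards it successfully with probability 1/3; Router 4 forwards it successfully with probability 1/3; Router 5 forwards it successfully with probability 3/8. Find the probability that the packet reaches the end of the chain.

The events are sequential, so multiply the conditional probabilities:
P = 7/8 × 1/2 × 1/3 × 1/3 × 3/8 = 21/1152 = 7/384.

7/384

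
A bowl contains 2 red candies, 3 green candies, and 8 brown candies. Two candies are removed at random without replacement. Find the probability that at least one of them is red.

P(no red) = 11/13 × 10/12 = 110/156 = 55/78.
P(at least one) = 1 − 55/78 = 23/78.

23/78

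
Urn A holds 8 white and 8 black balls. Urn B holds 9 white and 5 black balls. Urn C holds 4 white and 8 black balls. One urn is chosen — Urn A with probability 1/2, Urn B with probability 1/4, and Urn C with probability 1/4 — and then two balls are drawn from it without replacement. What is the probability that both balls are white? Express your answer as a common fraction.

From Urn A: P(both white) = (8/16)(7/15) = 7/30.
From Urn B: P(both white) = (9/14)(8/13) = 36/91.
From Urn C: P(both white) = (4/12)(3/11) = 1/11.
Total probability = (1/2)(7/30) + (1/4)(36/91) + (1/4)(1/11) = 3578/15015.

3578/15015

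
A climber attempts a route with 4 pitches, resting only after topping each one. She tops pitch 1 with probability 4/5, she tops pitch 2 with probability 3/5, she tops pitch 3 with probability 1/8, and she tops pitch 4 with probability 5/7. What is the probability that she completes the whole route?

3/70

The events are sequential, so multiply the conditional probabilities:
P = 4/5 × 3/5 × 1/8 × 5/7 = 60/1400 = 3/70.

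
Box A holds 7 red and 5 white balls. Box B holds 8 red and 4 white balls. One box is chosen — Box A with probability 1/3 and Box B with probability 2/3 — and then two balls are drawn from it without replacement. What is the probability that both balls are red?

7/18

From Box A: P(both red) = (7/12)(6/11) = 7/22.
From Box B: P(both red) = (8/12)(7/11) = 14/33.
Total probability = (1/3)(7/22) + (2/3)(14/33) = 7/18.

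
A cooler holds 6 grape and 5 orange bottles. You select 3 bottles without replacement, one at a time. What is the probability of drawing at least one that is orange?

29/33

P(no orange) = 6/11 × 5/10 × 4/9 = 120/990 = 4/33.
P(at least one) = 1 − 4/33 = 29/33.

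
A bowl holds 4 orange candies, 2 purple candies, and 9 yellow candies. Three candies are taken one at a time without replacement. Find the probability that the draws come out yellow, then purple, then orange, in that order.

12/455

Each draw changes the counts, so multiply the conditional probabilities along the sequence:
P = 9/15 × 2/14 × 4/13 = 72/2730 = 12/455.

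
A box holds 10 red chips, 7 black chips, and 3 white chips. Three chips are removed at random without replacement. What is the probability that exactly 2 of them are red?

15/38

One ordering (red drawn first) has probability 10/20 × 9/19 × 10/18 = 900/6840 = 5/38.
There are C(3,2) = 3 such orderings, each equally likely, so P = 3 × 5/38 = 15/38.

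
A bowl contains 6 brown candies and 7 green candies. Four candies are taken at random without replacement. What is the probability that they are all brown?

3/143

P(all brown) = 6/13 × 5/12 × 4/11 × 3/10 = 360/17160 = 3/143.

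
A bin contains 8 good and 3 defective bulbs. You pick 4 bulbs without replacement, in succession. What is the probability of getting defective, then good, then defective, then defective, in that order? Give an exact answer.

Chain rule:
P = 3/11 × 8/10 × 2/9 × 1/8 = 48/7920 = 1/165.

1/165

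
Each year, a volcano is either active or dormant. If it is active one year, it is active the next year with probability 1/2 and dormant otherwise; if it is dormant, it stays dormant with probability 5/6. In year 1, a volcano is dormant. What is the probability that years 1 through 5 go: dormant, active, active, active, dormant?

Year 1 is given. For each transition, use the conditional probability from the current state:
P(active | dormant) = 1/6; P(active | active) = 1/2; P(active | active) = 1/2; P(dormant | active) = 1/2.
P = 1/6 × 1/2 × 1/2 × 1/2 = 1/48.

1/48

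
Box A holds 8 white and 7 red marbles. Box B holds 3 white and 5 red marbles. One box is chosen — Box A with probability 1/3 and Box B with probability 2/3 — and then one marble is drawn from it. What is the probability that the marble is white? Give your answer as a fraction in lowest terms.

77/180

From Box A: P(white) = 8/15.
From Box B: P(white) = 3/8.
Total probability = (1/3)(8/15) + (2/3)(3/8) = 77/180.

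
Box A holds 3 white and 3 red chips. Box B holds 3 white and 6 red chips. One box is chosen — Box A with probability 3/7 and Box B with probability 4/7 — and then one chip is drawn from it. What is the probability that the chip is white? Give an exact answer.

17/42

From Box A: P(white) = 3/6.
From Box B: P(white) = 3/9.
Total probability = (3/7)(3/6) + (4/7)(3/9) = 17/42.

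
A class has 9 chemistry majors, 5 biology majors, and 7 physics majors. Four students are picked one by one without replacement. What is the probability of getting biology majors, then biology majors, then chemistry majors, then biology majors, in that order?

1/266

Chain rule:
P = 5/21 × 4/20 × 9/19 × 3/18 = 540/143640 = 1/266.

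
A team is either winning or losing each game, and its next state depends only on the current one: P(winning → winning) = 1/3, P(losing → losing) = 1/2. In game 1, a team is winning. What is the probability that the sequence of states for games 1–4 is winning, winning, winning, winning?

Game 1 is given. For each transition, use the conditional probability from the current state:
P(winning | winning) = 1/3; P(winning | winning) = 1/3; P(winning | winning) = 1/3.
P = 1/3 × 1/3 × 1/3 = 1/27.

1/27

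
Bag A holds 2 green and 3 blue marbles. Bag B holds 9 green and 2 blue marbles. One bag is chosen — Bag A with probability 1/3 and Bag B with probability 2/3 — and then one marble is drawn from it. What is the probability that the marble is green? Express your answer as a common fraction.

From Bag A: P(green) = 2/5.
From Bag B: P(green) = 9/11.
Total probability = (1/3)(2/5) + (2/3)(9/11) = 112/165.

112/165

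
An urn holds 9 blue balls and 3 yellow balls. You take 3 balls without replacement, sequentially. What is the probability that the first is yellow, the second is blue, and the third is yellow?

Multiply the probability of each draw given the previous ones:
P = 3/12 × 9/11 × 2/10 = 54/1320 = 9/220.

9/220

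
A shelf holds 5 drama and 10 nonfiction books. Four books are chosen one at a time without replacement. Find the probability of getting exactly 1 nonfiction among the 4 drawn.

20/273

One ordering (nonfiction drawn first) has probability 10/15 × 5/14 × 4/13 × 3/12 = 600/32760 = 5/273.
There are C(4,1) = 4 such orderings, each equally likely, so P = 4 × 5/273 = 20/273.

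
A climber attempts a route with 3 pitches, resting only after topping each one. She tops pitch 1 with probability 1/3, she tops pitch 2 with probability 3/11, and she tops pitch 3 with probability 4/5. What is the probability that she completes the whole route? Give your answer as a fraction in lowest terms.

Each stage is reached only if all earlier stages succeed, so
P = 1/3 × 3/11 × 4/5 = 12/165 = 4/55.

4/55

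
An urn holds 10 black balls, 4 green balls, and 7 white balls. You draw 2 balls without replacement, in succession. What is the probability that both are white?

1/10

P = 7/21 × 6/20 = 42/420 = 1/10.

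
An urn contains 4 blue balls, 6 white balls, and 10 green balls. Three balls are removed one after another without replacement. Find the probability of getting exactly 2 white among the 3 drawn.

One ordering (white drawn first) has probability 6/20 × 5/19 × 14/18 = 420/6840 = 7/114.
There are C(3,2) = 3 such orderings, each equally likely, so P = 3 × 7/114 = 7/38.

7/38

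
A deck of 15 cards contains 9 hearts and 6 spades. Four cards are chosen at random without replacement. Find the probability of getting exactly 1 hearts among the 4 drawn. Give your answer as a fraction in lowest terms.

12/91

One ordering (a heart drawn first) has probability 9/15 × 6/14 × 5/13 × 4/12 = 1080/32760 = 3/91.
There are C(4,1) = 4 such orderings, each equally likely, so P = 4 × 3/91 = 12/91.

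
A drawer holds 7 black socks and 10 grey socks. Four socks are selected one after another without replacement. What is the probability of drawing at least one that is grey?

P(no grey) = 7/17 × 6/16 × 5/15 × 4/14 = 840/57120 = 1/68.
P(at least one) = 1 − 1/68 = 67/68.

67/68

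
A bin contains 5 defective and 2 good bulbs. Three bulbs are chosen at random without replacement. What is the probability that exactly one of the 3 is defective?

One ordering (defective drawn first) has probability 5/7 × 2/6 × 1/5 = 10/210 = 1/21.
There are C(3,1) = 3 such orderings, each equally likely, so P = 3 × 1/21 = 1/7.

1/7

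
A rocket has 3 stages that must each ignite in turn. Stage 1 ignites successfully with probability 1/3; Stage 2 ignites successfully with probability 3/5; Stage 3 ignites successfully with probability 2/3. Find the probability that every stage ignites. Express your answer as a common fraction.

2/15

Each stage is reached only if all earlier stages succeed, so
P = 1/3 × 3/5 × 2/3 = 6/45 = 2/15.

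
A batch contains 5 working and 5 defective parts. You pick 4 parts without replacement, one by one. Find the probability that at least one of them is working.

P(no working) = 5/10 × 4/9 × 3/8 × 2/7 = 120/5040 = 1/42.
P(at least one) = 1 − 1/42 = 41/42.

41/42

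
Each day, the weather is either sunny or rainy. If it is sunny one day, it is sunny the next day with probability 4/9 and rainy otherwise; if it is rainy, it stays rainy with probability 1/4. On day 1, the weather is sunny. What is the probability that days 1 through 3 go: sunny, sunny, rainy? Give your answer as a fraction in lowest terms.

20/81

Day 1 is given. For each transition, use the conditional probability from the current state:
P(sunny | sunny) = 4/9; P(rainy | sunny) = 5/9.
P = 4/9 × 5/9 = 20/81.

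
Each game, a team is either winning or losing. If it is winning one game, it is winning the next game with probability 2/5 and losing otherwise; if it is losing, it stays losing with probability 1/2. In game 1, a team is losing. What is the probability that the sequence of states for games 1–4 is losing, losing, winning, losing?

Game 1 is given. For each transition, use the conditional probability from the current state:
P(losing | losing) = 1/2; P(winning | losing) = 1/2; P(losing | winning) = 3/5.
P = 1/2 × 1/2 × 3/5 = 3/20.

3/20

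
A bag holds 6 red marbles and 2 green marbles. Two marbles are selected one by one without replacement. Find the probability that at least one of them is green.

P(no green) = 6/8 × 5/7 = 30/56 = 15/28.
P(at least one) = 1 − 15/28 = 13/28.

13/28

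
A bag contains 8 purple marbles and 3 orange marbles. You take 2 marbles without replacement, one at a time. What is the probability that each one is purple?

28/55

P = 8/11 × 7/10 = 56/110 = 28/55.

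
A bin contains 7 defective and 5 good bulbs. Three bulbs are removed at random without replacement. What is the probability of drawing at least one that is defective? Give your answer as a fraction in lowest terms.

P(no defective) = 5/12 × 4/11 × 3/10 = 60/1320 = 1/22.
P(at least one) = 1 − 1/22 = 21/22.

21/22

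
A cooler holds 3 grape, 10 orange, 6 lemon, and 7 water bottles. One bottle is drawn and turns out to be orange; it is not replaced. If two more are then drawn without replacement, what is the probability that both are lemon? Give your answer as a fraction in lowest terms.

1/20

After the first draw, 6 of the remaining 25 bottles are lemon.
P = 6/25 × 5/24 = 30/600 = 1/20.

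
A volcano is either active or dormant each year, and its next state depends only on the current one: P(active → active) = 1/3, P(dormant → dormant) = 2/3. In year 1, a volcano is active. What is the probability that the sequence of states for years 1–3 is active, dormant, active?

2/9

Year 1 is given. For each transition, use the conditional probability from the current state:
P(dormant | active) = 2/3; P(active | dormant) = 1/3.
P = 2/3 × 1/3 = 2/9.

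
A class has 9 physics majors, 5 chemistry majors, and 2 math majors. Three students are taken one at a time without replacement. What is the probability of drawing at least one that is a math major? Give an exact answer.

7/20

P(no math majors) = 14/16 × 13/15 × 12/14 = 2184/3360 = 13/20.
P(at least one) = 1 − 13/20 = 7/20.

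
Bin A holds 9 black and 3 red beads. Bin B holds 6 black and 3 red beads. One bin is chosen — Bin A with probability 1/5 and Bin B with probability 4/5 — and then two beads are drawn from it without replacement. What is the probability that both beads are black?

From Bin A: P(both black) = (9/12)(8/11) = 6/11.
From Bin B: P(both black) = (6/9)(5/8) = 5/12.
Total probability = (1/5)(6/11) + (4/5)(5/12) = 73/165.

73/165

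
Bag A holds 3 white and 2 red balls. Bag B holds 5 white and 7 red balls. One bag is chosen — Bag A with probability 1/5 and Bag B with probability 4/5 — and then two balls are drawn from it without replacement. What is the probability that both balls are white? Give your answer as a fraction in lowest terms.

299/1650

From Bag A: P(both white) = (3/5)(2/4) = 3/10.
From Bag B: P(both white) = (5/12)(4/11) = 5/33.
Total probability = (1/5)(3/10) + (4/5)(5/33) = 299/1650.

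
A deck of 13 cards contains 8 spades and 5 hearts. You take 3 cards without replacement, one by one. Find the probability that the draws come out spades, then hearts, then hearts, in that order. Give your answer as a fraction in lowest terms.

40/429

Each draw changes the counts, so multiply the conditional probabilities along the sequence:
P = 8/13 × 5/12 × 4/11 = 160/1716 = 40/429.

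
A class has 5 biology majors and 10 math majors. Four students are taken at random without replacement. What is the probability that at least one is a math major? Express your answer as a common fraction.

272/273

P(no math majors) = 5/15 × 4/14 × 3/13 × 2/12 = 120/32760 = 1/273.
P(at least one) = 1 − 1/273 = 272/273.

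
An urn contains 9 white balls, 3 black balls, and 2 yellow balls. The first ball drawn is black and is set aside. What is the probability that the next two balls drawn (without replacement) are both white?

After the first draw, 9 of the remaining 13 balls are white.
P = 9/13 × 8/12 = 72/156 = 6/13.

6/13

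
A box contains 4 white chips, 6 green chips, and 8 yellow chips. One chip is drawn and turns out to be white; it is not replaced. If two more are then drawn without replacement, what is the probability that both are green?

With the first chip removed, 6 green remain out of 17.
P = 6/17 × 5/16 = 30/272 = 15/136.

15/136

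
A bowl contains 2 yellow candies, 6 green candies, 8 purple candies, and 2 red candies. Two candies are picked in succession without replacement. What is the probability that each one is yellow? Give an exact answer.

1/153

P(every draw is yellow) = 2/18 × 1/17 = 2/306 = 1/153.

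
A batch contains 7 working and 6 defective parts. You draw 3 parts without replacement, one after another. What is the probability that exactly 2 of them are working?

One ordering (working drawn first) has probability 7/13 × 6/12 × 6/11 = 252/1716 = 21/143.
There are C(3,2) = 3 such orderings, each equally likely, so P = 3 × 21/143 = 63/143.

63/143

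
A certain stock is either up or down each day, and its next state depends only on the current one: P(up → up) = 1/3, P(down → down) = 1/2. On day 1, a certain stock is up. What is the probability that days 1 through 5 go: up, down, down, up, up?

Day 1 is given. For each transition, use the conditional probability from the current state:
P(down | up) = 2/3; P(down | down) = 1/2; P(up | down) = 1/2; P(up | up) = 1/3.
P = 2/3 × 1/2 × 1/2 × 1/3 = 2/36 = 1/18.

1/18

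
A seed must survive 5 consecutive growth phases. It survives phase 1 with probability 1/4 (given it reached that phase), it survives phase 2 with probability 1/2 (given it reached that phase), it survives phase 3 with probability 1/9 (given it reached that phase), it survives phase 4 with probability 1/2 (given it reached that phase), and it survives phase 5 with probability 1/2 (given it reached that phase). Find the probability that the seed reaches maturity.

Each stage is reached only if all earlier stages succeed, so
P = 1/4 × 1/2 × 1/9 × 1/2 × 1/2 = 1/288.

1/288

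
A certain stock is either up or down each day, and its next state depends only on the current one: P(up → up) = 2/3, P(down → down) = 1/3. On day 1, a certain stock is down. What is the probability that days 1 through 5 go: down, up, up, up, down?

8/81

Day 1 is given. For each transition, use the conditional probability from the current state:
P(up | down) = 2/3; P(up | up) = 2/3; P(up | up) = 2/3; P(down | up) = 1/3.
P = 2/3 × 2/3 × 2/3 × 1/3 = 8/81.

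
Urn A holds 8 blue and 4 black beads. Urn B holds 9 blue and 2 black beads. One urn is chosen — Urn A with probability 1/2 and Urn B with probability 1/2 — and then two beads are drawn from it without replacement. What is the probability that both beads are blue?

From Urn A: P(both blue) = (8/12)(7/11) = 14/33.
From Urn B: P(both blue) = (9/11)(8/10) = 36/55.
Total probability = (1/2)(14/33) + (1/2)(36/55) = 89/165.

89/165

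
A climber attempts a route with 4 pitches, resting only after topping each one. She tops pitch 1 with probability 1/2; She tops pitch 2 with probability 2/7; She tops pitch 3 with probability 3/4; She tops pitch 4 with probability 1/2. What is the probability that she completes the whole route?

3/56

Multiplying along the chain,
P = 1/2 × 2/7 × 3/4 × 1/2 = 6/112 = 3/56.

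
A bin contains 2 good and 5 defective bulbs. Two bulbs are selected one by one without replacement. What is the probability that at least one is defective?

P(no defective) = 2/7 × 1/6 = 2/42 = 1/21.
P(at least one) = 1 − 1/21 = 20/21.

20/21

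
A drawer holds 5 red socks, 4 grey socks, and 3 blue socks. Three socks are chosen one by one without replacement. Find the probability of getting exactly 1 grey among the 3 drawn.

28/55

One ordering (grey drawn first) has probability 4/12 × 8/11 × 7/10 = 224/1320 = 28/165.
There are C(3,1) = 3 such orderings, each equally likely, so P = 3 × 28/165 = 28/55.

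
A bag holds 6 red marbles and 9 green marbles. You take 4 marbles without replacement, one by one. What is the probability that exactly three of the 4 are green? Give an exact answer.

One ordering (green drawn first) has probability 9/15 × 8/14 × 7/13 × 6/12 = 3024/32760 = 6/65.
There are C(4,3) = 4 such orderings, each equally likely, so P = 4 × 6/65 = 24/65.

24/65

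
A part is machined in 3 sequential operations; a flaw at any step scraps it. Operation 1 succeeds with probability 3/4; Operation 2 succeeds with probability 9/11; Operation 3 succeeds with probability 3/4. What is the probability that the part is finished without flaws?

Each stage is reached only if all earlier stages succeed, so
P = 3/4 × 9/11 × 3/4 = 81/176.

81/176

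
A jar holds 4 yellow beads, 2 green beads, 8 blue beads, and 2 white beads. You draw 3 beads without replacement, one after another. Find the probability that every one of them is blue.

1/10

P(all blue) = 8/16 × 7/15 × 6/14 = 336/3360 = 1/10.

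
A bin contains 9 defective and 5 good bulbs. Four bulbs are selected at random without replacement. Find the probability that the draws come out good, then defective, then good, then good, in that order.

Multiply the probability of each draw given the previous ones:
P = 5/14 × 9/13 × 4/12 × 3/11 = 540/24024 = 45/2002.

45/2002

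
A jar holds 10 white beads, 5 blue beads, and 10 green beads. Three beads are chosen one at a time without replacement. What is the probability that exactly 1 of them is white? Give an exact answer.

One ordering (white drawn first) has probability 10/25 × 15/24 × 14/23 = 2100/13800 = 7/46.
There are C(3,1) = 3 such orderings, each equally likely, so P = 3 × 7/46 = 21/46.

21/46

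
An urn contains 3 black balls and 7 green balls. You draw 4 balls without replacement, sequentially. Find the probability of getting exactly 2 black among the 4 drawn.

3/10

One ordering (black drawn first) has probability 3/10 × 2/9 × 7/8 × 6/7 = 252/5040 = 1/20.
There are C(4,2) = 6 such orderings, each equally likely, so P = 6 × 1/20 = 3/10.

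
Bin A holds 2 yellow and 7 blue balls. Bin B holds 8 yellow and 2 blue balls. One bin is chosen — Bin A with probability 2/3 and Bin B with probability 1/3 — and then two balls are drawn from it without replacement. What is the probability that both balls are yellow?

From Bin A: P(both yellow) = (2/9)(1/8) = 1/36.
From Bin B: P(both yellow) = (8/10)(7/9) = 28/45.
Total probability = (2/3)(1/36) + (1/3)(28/45) = 61/270.

61/270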